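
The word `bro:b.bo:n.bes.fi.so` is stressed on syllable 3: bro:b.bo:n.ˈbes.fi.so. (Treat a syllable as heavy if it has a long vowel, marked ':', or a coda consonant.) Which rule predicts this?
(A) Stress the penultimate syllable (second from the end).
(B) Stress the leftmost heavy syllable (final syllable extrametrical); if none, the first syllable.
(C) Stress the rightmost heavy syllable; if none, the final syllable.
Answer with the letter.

Rule A → syllable 4 (observed: 3).
Rule B → syllable 1 (observed: 3).
Rule C → syllable 3 ✓.

C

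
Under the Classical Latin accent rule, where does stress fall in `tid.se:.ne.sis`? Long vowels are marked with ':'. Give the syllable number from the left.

Classical Latin: stress the penult if heavy (long vowel or closed), else the antepenult.
Weights: 2 se: H, 3 ne L, 4 sis H.
The penult (syllable 3, ne) is light, so stress falls on the antepenult (syllable 2, se:).
Stress on syllable 2: tid.ˈse:.ne.sis.

2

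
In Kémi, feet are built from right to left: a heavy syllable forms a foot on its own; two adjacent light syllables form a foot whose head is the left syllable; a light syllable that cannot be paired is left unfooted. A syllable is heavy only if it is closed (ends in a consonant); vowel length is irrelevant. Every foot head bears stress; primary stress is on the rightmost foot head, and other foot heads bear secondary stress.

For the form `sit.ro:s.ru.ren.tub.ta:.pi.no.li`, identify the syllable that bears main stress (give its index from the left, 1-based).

8

Weights: 1 sit H, 2 ro:s H, 3 ru L, 4 ren H, 5 tub H, 6 ta: L, 7 pi L, 8 no L, 9 li L.
Parse right to left (heavy = foot alone; LL = one foot; stranded L unfooted): (ˈsit) (ˈro:s) ru (ˈren) (ˈtub) (ˈta:.pi) (ˈno.li).
Foot heads: 1, 2, 4, 5, 6, 8.
Primary stress on the rightmost head = syllable 8.
Primary stress: syllable 8 → sit.ro:s.ru.ren.tub.ta:.pi.ˈno.li.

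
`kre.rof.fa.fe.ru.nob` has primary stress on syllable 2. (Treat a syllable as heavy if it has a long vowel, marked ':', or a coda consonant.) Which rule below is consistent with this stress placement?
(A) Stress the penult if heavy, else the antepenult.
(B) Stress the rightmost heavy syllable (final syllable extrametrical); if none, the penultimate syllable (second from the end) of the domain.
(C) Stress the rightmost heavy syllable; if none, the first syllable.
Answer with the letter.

Rule A → syllable 4 (observed: 2).
Rule B → syllable 2 ✓.
Rule C → syllable 6 (observed: 2).

B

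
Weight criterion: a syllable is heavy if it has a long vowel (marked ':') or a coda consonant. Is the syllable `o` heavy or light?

light

`o`: short vowel, open (no coda). Short vowel, open → light.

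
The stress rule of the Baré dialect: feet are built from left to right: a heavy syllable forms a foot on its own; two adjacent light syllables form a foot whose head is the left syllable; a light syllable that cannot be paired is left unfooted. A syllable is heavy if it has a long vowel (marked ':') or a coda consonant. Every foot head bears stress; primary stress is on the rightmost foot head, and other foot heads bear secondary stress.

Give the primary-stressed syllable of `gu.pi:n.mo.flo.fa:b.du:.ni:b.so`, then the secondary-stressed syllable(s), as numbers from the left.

primary 7, secondary 2, 3, 5, 6

Weights: 1 gu L, 2 pi:n H, 3 mo L, 4 flo L, 5 fa:b H, 6 du: H, 7 ni:b H, 8 so L.
Parse left to right (heavy = foot alone; LL = one foot; stranded L unfooted): gu (ˈpi:n) (ˈmo.flo) (ˈfa:b) (ˈdu:) (ˈni:b) so.
Foot heads: 2, 3, 5, 6, 7.
Primary stress on the rightmost head = syllable 7.
Secondary stress on 2, 3, 5, 6: gu.ˌpi:n.ˌmo.flo.ˌfa:b.ˌdu:.ˈni:b.so.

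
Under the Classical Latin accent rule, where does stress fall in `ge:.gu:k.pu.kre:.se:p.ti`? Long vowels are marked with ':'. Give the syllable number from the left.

5

Classical Latin: stress the penult if heavy (long vowel or closed), else the antepenult.
Weights: 4 kre: H, 5 se:p H, 6 ti L.
The penult (syllable 5, se:p) is heavy, so it takes stress.
Stress on syllable 5: ge:.gu:k.pu.kre:.ˈse:p.ti.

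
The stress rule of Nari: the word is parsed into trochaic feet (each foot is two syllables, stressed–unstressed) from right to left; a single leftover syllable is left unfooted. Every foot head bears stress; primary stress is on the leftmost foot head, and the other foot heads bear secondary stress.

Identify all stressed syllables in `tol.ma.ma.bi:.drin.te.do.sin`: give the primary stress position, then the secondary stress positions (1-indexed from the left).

primary 1, secondary 3, 5, 7

Parse right to left into trochaic (ˈσσ) feet: (ˈtol.ma) (ˈma.bi:) (ˈdrin.te) (ˈdo.sin).
Foot heads (stressed positions): 1, 3, 5, 7.
End Rule Leftmost: primary stress on the leftmost head = syllable 1.
Secondary stress on 3, 5, 7: ˈtol.ma.ˌma.bi:.ˌdrin.te.ˌdo.sin.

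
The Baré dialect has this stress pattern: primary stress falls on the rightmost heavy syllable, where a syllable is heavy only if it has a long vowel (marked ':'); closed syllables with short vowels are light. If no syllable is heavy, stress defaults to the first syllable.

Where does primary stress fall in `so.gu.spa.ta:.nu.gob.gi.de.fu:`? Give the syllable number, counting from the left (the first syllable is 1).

9

Weights: 1 so L, 2 gu L, 3 spa L, 4 ta: H, 5 nu L, 6 gob L, 7 gi L, 8 de L, 9 fu: H.
Heavy syllables in the domain: 4, 9. The rightmost is syllable 9 (fu:).
Primary stress: syllable 9 → so.gu.spa.ta:.nu.gob.gi.de.ˈfu:.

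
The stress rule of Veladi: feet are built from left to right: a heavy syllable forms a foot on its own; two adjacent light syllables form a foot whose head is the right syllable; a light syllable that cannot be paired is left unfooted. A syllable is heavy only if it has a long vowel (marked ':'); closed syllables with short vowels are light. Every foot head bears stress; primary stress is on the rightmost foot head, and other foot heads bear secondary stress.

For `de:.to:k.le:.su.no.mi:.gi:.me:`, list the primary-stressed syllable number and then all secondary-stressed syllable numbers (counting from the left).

primary 8, secondary 1, 2, 3, 5, 6, 7

Weights: 1 de: H, 2 to:k H, 3 le: H, 4 su L, 5 no L, 6 mi: H, 7 gi: H, 8 me: H.
Parse left to right (heavy = foot alone; LL = one foot; stranded L unfooted): (ˈde:) (ˈto:k) (ˈle:) (su.ˈno) (ˈmi:) (ˈgi:) (ˈme:).
Foot heads: 1, 2, 3, 5, 6, 7, 8.
Primary stress on the rightmost head = syllable 8.
Secondary stress on 1, 2, 3, 5, 6, 7: ˌde:.ˌto:k.ˌle:.su.ˌno.ˌmi:.ˌgi:.ˈme:.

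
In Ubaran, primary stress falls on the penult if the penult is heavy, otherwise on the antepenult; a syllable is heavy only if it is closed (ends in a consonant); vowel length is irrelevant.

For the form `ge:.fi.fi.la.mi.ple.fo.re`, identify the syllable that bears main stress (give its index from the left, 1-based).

Weights: 6 ple L, 7 fo L, 8 re L.
The penult (syllable 7, fo) is light, so stress falls on the antepenult (syllable 6, ple).
Primary stress: syllable 6 → ge:.fi.fi.la.mi.ˈple.fo.re.

6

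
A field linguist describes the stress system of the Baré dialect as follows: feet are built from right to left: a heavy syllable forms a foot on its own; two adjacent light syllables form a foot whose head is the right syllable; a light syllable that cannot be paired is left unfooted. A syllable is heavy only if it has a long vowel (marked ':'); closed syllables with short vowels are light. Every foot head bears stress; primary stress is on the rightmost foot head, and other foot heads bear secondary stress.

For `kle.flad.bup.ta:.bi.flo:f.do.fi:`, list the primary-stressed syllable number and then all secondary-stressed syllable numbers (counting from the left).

Weights: 1 kle L, 2 flad L, 3 bup L, 4 ta: H, 5 bi L, 6 flo:f H, 7 do L, 8 fi: H.
Parse right to left (heavy = foot alone; LL = one foot; stranded L unfooted): kle (flad.ˈbup) (ˈta:) bi (ˈflo:f) do (ˈfi:).
Foot heads: 3, 4, 6, 8.
Primary stress on the rightmost head = syllable 8.
Secondary stress on 3, 4, 6: kle.flad.ˌbup.ˌta:.bi.ˌflo:f.do.ˈfi:.

primary 8, secondary 3, 4, 6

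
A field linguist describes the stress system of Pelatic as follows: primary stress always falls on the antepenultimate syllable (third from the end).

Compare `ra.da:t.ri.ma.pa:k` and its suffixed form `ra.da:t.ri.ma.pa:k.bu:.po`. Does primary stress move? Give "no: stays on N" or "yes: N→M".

yes: 3→5

Base `ra.da:t.ri.ma.pa:k` (5 syllables):
  The word has 5 syllables; the antepenultimate syllable (third from the end) is syllable 3 (ri).
  → primary stress on syllable 3.
Suffixed `ra.da:t.ri.ma.pa:k.bu:.po` (7 syllables):
  The word has 7 syllables; the antepenultimate syllable (third from the end) is syllable 5 (pa:k).
  → primary stress on syllable 5.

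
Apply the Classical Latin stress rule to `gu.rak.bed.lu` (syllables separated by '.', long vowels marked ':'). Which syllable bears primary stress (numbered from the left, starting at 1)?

3

Classical Latin: stress the penult if heavy (long vowel or closed), else the antepenult.
Weights: 2 rak H, 3 bed H, 4 lu L.
The penult (syllable 3, bed) is heavy, so it takes stress.
Stress on syllable 3: gu.rak.ˈbed.lu.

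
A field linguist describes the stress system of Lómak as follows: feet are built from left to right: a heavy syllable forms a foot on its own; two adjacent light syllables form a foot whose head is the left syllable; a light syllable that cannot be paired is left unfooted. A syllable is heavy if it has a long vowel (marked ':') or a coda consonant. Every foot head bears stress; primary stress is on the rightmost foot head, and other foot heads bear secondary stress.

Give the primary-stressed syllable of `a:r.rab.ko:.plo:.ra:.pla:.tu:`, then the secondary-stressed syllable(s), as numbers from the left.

Weights: 1 a:r H, 2 rab H, 3 ko: H, 4 plo: H, 5 ra: H, 6 pla: H, 7 tu: H.
Parse left to right (heavy = foot alone; LL = one foot; stranded L unfooted): (ˈa:r) (ˈrab) (ˈko:) (ˈplo:) (ˈra:) (ˈpla:) (ˈtu:).
Foot heads: 1, 2, 3, 4, 5, 6, 7.
Primary stress on the rightmost head = syllable 7.
Secondary stress on 1, 2, 3, 4, 5, 6: ˌa:r.ˌrab.ˌko:.ˌplo:.ˌra:.ˌpla:.ˈtu:.

primary 7, secondary 1, 2, 3, 4, 5, 6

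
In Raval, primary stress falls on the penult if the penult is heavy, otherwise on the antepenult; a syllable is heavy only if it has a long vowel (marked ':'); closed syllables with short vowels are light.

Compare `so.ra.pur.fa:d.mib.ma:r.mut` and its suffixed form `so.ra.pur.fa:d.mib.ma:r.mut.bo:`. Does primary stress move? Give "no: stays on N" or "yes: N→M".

no: stays on 6

Base `so.ra.pur.fa:d.mib.ma:r.mut` (7 syllables):
  Weights: 5 mib L, 6 ma:r H, 7 mut L.
  The penult (syllable 6, ma:r) is heavy, so it takes stress.
  → primary stress on syllable 6.
Suffixed `so.ra.pur.fa:d.mib.ma:r.mut.bo:` (8 syllables):
  Weights: 6 ma:r H, 7 mut L, 8 bo: H.
  The penult (syllable 7, mut) is light, so stress falls on the antepenult (syllable 6, ma:r).
  → primary stress on syllable 6.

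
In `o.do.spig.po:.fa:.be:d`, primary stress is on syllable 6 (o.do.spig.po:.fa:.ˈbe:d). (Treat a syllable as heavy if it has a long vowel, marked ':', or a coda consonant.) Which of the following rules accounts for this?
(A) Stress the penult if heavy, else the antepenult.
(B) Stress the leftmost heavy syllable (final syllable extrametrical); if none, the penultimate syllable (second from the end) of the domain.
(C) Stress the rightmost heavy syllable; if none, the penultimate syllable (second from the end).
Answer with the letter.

C

Rule A → syllable 5 (observed: 6).
Rule B → syllable 3 (observed: 6).
Rule C → syllable 6 ✓.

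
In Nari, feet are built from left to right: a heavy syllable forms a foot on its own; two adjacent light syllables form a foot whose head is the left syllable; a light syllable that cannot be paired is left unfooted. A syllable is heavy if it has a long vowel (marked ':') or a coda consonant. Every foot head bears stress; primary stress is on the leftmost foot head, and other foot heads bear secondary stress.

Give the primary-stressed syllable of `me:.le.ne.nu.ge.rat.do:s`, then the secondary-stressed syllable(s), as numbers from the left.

Weights: 1 me: H, 2 le L, 3 ne L, 4 nu L, 5 ge L, 6 rat H, 7 do:s H.
Parse left to right (heavy = foot alone; LL = one foot; stranded L unfooted): (ˈme:) (ˈle.ne) (ˈnu.ge) (ˈrat) (ˈdo:s).
Foot heads: 1, 2, 4, 6, 7.
Primary stress on the leftmost head = syllable 1.
Secondary stress on 2, 4, 6, 7: ˈme:.ˌle.ne.ˌnu.ge.ˌrat.ˌdo:s.

primary 1, secondary 2, 4, 6, 7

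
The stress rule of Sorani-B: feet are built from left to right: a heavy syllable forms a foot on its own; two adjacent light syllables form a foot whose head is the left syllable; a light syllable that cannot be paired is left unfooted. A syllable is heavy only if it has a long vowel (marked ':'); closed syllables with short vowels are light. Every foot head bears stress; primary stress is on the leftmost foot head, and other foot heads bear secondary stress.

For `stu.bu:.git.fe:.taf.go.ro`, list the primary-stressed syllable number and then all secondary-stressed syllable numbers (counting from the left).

Weights: 1 stu L, 2 bu: H, 3 git L, 4 fe: H, 5 taf L, 6 go L, 7 ro L.
Parse left to right (heavy = foot alone; LL = one foot; stranded L unfooted): stu (ˈbu:) git (ˈfe:) (ˈtaf.go) ro.
Foot heads: 2, 4, 5.
Primary stress on the leftmost head = syllable 2.
Secondary stress on 4, 5: stu.ˈbu:.git.ˌfe:.ˌtaf.go.ro.

primary 2, secondary 4, 5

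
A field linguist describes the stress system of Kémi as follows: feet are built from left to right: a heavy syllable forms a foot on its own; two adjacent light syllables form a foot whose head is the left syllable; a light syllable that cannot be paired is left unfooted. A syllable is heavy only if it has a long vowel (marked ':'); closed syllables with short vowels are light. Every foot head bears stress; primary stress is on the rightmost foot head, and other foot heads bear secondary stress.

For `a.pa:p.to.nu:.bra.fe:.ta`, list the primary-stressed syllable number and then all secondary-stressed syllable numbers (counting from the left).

Weights: 1 a L, 2 pa:p H, 3 to L, 4 nu: H, 5 bra L, 6 fe: H, 7 ta L.
Parse left to right (heavy = foot alone; LL = one foot; stranded L unfooted): a (ˈpa:p) to (ˈnu:) bra (ˈfe:) ta.
Foot heads: 2, 4, 6.
Primary stress on the rightmost head = syllable 6.
Secondary stress on 2, 4: a.ˌpa:p.to.ˌnu:.bra.ˈfe:.ta.

primary 6, secondary 2, 4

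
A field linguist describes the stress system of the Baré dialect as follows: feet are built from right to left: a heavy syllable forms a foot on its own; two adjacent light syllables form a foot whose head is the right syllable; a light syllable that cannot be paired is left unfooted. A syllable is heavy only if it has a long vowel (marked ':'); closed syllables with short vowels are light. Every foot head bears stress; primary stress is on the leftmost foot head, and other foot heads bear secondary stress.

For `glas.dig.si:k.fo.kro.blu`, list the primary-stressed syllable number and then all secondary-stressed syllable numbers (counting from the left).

Weights: 1 glas L, 2 dig L, 3 si:k H, 4 fo L, 5 kro L, 6 blu L.
Parse right to left (heavy = foot alone; LL = one foot; stranded L unfooted): (glas.ˈdig) (ˈsi:k) fo (kro.ˈblu).
Foot heads: 2, 3, 6.
Primary stress on the leftmost head = syllable 2.
Secondary stress on 3, 6: glas.ˈdig.ˌsi:k.fo.kro.ˌblu.

primary 2, secondary 3, 6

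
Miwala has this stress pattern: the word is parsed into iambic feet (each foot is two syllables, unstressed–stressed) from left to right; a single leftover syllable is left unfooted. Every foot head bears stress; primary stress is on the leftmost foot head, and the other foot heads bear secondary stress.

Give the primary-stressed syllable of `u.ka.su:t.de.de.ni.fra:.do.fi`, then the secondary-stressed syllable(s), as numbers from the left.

Parse left to right into iambic (σˈσ) feet: (u.ˈka) (su:t.ˈde) (de.ˈni) (fra:.ˈdo) fi. Syllable 9 is left unfooted.
Foot heads (stressed positions): 2, 4, 6, 8.
End Rule Leftmost: primary stress on the leftmost head = syllable 2.
Secondary stress on 4, 6, 8: u.ˈka.su:t.ˌde.de.ˌni.fra:.ˌdo.fi.

primary 2, secondary 4, 6, 8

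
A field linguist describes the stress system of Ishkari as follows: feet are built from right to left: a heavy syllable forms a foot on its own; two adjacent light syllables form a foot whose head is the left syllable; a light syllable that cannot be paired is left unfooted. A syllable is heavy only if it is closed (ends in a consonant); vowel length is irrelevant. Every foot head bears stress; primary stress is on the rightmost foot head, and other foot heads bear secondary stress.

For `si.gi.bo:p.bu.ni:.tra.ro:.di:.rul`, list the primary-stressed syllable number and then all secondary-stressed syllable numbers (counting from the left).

Weights: 1 si L, 2 gi L, 3 bo:p H, 4 bu L, 5 ni: L, 6 tra L, 7 ro: L, 8 di: L, 9 rul H.
Parse right to left (heavy = foot alone; LL = one foot; stranded L unfooted): (ˈsi.gi) (ˈbo:p) bu (ˈni:.tra) (ˈro:.di:) (ˈrul).
Foot heads: 1, 3, 5, 7, 9.
Primary stress on the rightmost head = syllable 9.
Secondary stress on 1, 3, 5, 7: ˌsi.gi.ˌbo:p.bu.ˌni:.tra.ˌro:.di:.ˈrul.

primary 9, secondary 1, 3, 5, 7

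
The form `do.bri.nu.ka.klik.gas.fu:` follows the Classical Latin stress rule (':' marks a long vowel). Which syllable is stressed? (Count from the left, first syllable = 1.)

Classical Latin: stress the penult if heavy (long vowel or closed), else the antepenult.
Weights: 5 klik H, 6 gas H, 7 fu: H.
The penult (syllable 6, gas) is heavy, so it takes stress.
Stress on syllable 6: do.bri.nu.ka.klik.ˈgas.fu:.

6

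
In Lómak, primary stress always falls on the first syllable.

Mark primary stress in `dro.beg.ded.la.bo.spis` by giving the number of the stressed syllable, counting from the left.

The word has 6 syllables; the first syllable is syllable 1 (dro).
Primary stress: syllable 1 → ˈdro.beg.ded.la.bo.spis.

1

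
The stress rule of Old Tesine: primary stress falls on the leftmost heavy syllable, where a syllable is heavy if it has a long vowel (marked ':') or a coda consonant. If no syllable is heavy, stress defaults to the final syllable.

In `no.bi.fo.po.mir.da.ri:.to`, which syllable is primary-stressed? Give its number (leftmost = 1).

5

Weights: 1 no L, 2 bi L, 3 fo L, 4 po L, 5 mir H, 6 da L, 7 ri: H, 8 to L.
Heavy syllables in the domain: 5, 7. The leftmost is syllable 5 (mir).
Primary stress: syllable 5 → no.bi.fo.po.ˈmir.da.ri:.to.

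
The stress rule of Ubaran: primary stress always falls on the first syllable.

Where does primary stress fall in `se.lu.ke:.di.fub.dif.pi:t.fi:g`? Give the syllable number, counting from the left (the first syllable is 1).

1

The word has 8 syllables; the first syllable is syllable 1 (se).
Primary stress: syllable 1 → ˈse.lu.ke:.di.fub.dif.pi:t.fi:g.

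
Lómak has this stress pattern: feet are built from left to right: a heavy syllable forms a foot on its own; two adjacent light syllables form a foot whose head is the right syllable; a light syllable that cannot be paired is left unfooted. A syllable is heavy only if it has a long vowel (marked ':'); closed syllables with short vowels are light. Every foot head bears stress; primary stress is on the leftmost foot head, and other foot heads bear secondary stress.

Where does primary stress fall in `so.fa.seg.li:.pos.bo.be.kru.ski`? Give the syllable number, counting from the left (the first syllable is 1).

Weights: 1 so L, 2 fa L, 3 seg L, 4 li: H, 5 pos L, 6 bo L, 7 be L, 8 kru L, 9 ski L.
Parse left to right (heavy = foot alone; LL = one foot; stranded L unfooted): (so.ˈfa) seg (ˈli:) (pos.ˈbo) (be.ˈkru) ski.
Foot heads: 2, 4, 6, 8.
Primary stress on the leftmost head = syllable 2.
Primary stress: syllable 2 → so.ˈfa.seg.li:.pos.bo.be.kru.ski.

2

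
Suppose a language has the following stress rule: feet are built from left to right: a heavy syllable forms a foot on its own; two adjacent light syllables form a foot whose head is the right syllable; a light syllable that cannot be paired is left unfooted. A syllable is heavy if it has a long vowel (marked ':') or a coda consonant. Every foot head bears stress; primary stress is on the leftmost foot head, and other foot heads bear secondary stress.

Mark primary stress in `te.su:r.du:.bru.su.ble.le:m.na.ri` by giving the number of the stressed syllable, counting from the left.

Weights: 1 te L, 2 su:r H, 3 du: H, 4 bru L, 5 su L, 6 ble L, 7 le:m H, 8 na L, 9 ri L.
Parse left to right (heavy = foot alone; LL = one foot; stranded L unfooted): te (ˈsu:r) (ˈdu:) (bru.ˈsu) ble (ˈle:m) (na.ˈri).
Foot heads: 2, 3, 5, 7, 9.
Primary stress on the leftmost head = syllable 2.
Primary stress: syllable 2 → te.ˈsu:r.du:.bru.su.ble.le:m.na.ri.

2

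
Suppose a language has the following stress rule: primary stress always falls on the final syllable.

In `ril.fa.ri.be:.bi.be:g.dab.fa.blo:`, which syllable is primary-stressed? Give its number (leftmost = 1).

The word has 9 syllables; the final syllable is syllable 9 (blo:).
Primary stress: syllable 9 → ril.fa.ri.be:.bi.be:g.dab.fa.ˈblo:.

9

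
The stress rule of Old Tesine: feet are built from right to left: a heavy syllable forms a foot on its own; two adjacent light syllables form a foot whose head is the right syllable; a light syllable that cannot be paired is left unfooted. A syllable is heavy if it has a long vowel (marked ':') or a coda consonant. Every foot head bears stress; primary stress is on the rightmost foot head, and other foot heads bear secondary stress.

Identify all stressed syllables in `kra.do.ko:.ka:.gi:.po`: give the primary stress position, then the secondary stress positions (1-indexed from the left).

Weights: 1 kra L, 2 do L, 3 ko: H, 4 ka: H, 5 gi: H, 6 po L.
Parse right to left (heavy = foot alone; LL = one foot; stranded L unfooted): (kra.ˈdo) (ˈko:) (ˈka:) (ˈgi:) po.
Foot heads: 2, 3, 4, 5.
Primary stress on the rightmost head = syllable 5.
Secondary stress on 2, 3, 4: kra.ˌdo.ˌko:.ˌka:.ˈgi:.po.

primary 5, secondary 2, 3, 4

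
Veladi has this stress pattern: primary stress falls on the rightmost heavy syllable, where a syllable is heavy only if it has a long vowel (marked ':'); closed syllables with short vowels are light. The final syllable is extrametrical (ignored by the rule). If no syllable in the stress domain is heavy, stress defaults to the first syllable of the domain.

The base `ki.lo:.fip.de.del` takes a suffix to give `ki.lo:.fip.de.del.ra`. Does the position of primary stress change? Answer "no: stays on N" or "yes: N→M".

no: stays on 2

Base `ki.lo:.fip.de.del` (5 syllables):
  The final syllable (5, del) is extrametrical; the stress domain is syllables 1–4.
  Weights: 1 ki L, 2 lo: H, 3 fip L, 4 de L.
  Heavy syllables in the domain: 2. The rightmost is syllable 2 (lo:).
  → primary stress on syllable 2.
Suffixed `ki.lo:.fip.de.del.ra` (6 syllables):
  The final syllable (6, ra) is extrametrical; the stress domain is syllables 1–5.
  Weights: 1 ki L, 2 lo: H, 3 fip L, 4 de L, 5 del L.
  Heavy syllables in the domain: 2. The rightmost is syllable 2 (lo:).
  → primary stress on syllable 2.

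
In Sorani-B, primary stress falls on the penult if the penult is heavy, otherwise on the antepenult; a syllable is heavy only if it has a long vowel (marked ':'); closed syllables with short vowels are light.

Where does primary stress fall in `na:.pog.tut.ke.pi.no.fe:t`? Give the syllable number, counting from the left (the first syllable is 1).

Weights: 5 pi L, 6 no L, 7 fe:t H.
The penult (syllable 6, no) is light, so stress falls on the antepenult (syllable 5, pi).
Primary stress: syllable 5 → na:.pog.tut.ke.ˈpi.no.fe:t.

5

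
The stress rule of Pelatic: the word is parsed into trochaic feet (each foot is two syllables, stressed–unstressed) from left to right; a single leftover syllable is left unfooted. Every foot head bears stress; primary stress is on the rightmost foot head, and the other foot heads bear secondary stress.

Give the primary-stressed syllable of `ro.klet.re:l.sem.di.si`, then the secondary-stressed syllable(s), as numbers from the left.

Parse left to right into trochaic (ˈσσ) feet: (ˈro.klet) (ˈre:l.sem) (ˈdi.si).
Foot heads (stressed positions): 1, 3, 5.
End Rule Rightmost: primary stress on the rightmost head = syllable 5.
Secondary stress on 1, 3: ˌro.klet.ˌre:l.sem.ˈdi.si.

primary 5, secondary 1, 3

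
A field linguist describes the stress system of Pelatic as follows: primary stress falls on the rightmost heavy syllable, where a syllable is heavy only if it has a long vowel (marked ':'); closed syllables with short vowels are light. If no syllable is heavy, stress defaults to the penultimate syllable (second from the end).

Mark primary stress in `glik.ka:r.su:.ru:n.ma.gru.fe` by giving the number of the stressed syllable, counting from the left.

4

Weights: 1 glik L, 2 ka:r H, 3 su: H, 4 ru:n H, 5 ma L, 6 gru L, 7 fe L.
Heavy syllables in the domain: 2, 3, 4. The rightmost is syllable 4 (ru:n).
Primary stress: syllable 4 → glik.ka:r.su:.ˈru:n.ma.gru.fe.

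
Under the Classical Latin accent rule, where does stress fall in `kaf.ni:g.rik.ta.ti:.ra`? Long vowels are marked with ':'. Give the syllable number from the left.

5

Classical Latin: stress the penult if heavy (long vowel or closed), else the antepenult.
Weights: 4 ta L, 5 ti: H, 6 ra L.
The penult (syllable 5, ti:) is heavy, so it takes stress.
Stress on syllable 5: kaf.ni:g.rik.ta.ˈti:.ra.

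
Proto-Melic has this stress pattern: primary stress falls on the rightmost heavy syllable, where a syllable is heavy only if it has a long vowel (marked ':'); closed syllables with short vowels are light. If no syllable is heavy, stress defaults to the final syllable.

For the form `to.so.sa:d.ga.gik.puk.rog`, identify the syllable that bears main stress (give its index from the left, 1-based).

Weights: 1 to L, 2 so L, 3 sa:d H, 4 ga L, 5 gik L, 6 puk L, 7 rog L.
Heavy syllables in the domain: 3. The rightmost is syllable 3 (sa:d).
Primary stress: syllable 3 → to.so.ˈsa:d.ga.gik.puk.rog.

3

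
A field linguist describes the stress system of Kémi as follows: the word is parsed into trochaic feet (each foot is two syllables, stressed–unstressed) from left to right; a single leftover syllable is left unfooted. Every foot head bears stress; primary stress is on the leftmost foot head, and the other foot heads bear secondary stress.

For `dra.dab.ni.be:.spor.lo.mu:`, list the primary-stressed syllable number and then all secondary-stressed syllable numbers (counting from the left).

Parse left to right into trochaic (ˈσσ) feet: (ˈdra.dab) (ˈni.be:) (ˈspor.lo) mu:. Syllable 7 is left unfooted.
Foot heads (stressed positions): 1, 3, 5.
End Rule Leftmost: primary stress on the leftmost head = syllable 1.
Secondary stress on 3, 5: ˈdra.dab.ˌni.be:.ˌspor.lo.mu:.

primary 1, secondary 3, 5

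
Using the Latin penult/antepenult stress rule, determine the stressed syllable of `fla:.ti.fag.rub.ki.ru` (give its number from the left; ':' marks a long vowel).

4

Classical Latin: stress the penult if heavy (long vowel or closed), else the antepenult.
Weights: 4 rub H, 5 ki L, 6 ru L.
The penult (syllable 5, ki) is light, so stress falls on the antepenult (syllable 4, rub).
Stress on syllable 4: fla:.ti.fag.ˈrub.ki.ru.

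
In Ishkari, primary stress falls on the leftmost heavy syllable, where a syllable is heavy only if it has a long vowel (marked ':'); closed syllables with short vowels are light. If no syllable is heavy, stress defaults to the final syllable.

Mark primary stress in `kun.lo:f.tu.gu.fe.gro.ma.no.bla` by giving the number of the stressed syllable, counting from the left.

2

Weights: 1 kun L, 2 lo:f H, 3 tu L, 4 gu L, 5 fe L, 6 gro L, 7 ma L, 8 no L, 9 bla L.
Heavy syllables in the domain: 2. The leftmost is syllable 2 (lo:f).
Primary stress: syllable 2 → kun.ˈlo:f.tu.gu.fe.gro.ma.no.bla.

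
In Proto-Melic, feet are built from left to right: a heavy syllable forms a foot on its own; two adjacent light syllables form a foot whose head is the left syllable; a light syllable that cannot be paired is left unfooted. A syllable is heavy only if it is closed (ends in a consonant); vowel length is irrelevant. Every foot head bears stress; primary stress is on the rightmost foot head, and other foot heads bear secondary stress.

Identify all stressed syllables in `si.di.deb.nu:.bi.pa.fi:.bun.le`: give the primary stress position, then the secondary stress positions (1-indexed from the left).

Weights: 1 si L, 2 di L, 3 deb H, 4 nu: L, 5 bi L, 6 pa L, 7 fi: L, 8 bun H, 9 le L.
Parse left to right (heavy = foot alone; LL = one foot; stranded L unfooted): (ˈsi.di) (ˈdeb) (ˈnu:.bi) (ˈpa.fi:) (ˈbun) le.
Foot heads: 1, 3, 4, 6, 8.
Primary stress on the rightmost head = syllable 8.
Secondary stress on 1, 3, 4, 6: ˌsi.di.ˌdeb.ˌnu:.bi.ˌpa.fi:.ˈbun.le.

primary 8, secondary 1, 3, 4, 6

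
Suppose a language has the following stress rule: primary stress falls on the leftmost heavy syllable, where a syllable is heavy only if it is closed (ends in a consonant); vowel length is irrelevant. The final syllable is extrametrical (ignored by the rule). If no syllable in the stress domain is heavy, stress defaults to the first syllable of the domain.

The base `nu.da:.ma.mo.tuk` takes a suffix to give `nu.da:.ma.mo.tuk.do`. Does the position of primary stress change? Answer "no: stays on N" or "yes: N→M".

yes: 1→5

Base `nu.da:.ma.mo.tuk` (5 syllables):
  The final syllable (5, tuk) is extrametrical; the stress domain is syllables 1–4.
  Weights: 1 nu L, 2 da: L, 3 ma L, 4 mo L.
  No heavy syllable in the domain; default to the first syllable of the domain = syllable 1.
  → primary stress on syllable 1.
Suffixed `nu.da:.ma.mo.tuk.do` (6 syllables):
  The final syllable (6, do) is extrametrical; the stress domain is syllables 1–5.
  Weights: 1 nu L, 2 da: L, 3 ma L, 4 mo L, 5 tuk H.
  Heavy syllables in the domain: 5. The leftmost is syllable 5 (tuk).
  → primary stress on syllable 5.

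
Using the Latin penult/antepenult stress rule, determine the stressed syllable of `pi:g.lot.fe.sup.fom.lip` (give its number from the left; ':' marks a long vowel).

Classical Latin: stress the penult if heavy (long vowel or closed), else the antepenult.
Weights: 4 sup H, 5 fom H, 6 lip H.
The penult (syllable 5, fom) is heavy, so it takes stress.
Stress on syllable 5: pi:g.lot.fe.sup.ˈfom.lip.

5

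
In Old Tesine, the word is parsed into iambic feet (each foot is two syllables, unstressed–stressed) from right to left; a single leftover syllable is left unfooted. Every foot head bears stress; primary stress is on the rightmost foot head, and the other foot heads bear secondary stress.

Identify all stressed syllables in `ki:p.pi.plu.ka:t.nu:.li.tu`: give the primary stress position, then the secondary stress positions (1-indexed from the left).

Parse right to left into iambic (σˈσ) feet: ki:p (pi.ˈplu) (ka:t.ˈnu:) (li.ˈtu). Syllable 1 is left unfooted.
Foot heads (stressed positions): 3, 5, 7.
End Rule Rightmost: primary stress on the rightmost head = syllable 7.
Secondary stress on 3, 5: ki:p.pi.ˌplu.ka:t.ˌnu:.li.ˈtu.

primary 7, secondary 3, 5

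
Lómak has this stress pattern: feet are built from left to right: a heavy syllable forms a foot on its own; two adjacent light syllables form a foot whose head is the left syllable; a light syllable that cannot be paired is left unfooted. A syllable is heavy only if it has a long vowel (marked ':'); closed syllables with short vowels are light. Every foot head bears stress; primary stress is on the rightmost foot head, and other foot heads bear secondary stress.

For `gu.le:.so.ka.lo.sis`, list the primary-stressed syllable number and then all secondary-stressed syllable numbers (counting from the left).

Weights: 1 gu L, 2 le: H, 3 so L, 4 ka L, 5 lo L, 6 sis L.
Parse left to right (heavy = foot alone; LL = one foot; stranded L unfooted): gu (ˈle:) (ˈso.ka) (ˈlo.sis).
Foot heads: 2, 3, 5.
Primary stress on the rightmost head = syllable 5.
Secondary stress on 2, 3: gu.ˌle:.ˌso.ka.ˈlo.sis.

primary 5, secondary 2, 3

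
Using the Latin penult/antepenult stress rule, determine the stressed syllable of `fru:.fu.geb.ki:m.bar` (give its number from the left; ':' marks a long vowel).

4

Classical Latin: stress the penult if heavy (long vowel or closed), else the antepenult.
Weights: 3 geb H, 4 ki:m H, 5 bar H.
The penult (syllable 4, ki:m) is heavy, so it takes stress.
Stress on syllable 4: fru:.fu.geb.ˈki:m.bar.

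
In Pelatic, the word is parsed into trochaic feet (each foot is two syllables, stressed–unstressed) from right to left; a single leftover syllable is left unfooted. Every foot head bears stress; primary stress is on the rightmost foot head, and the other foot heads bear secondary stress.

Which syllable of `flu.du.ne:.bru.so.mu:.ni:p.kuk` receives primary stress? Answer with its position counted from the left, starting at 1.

Parse right to left into trochaic (ˈσσ) feet: (ˈflu.du) (ˈne:.bru) (ˈso.mu:) (ˈni:p.kuk).
Foot heads (stressed positions): 1, 3, 5, 7.
End Rule Rightmost: primary stress on the rightmost head = syllable 7.
Primary stress: syllable 7 → flu.du.ne:.bru.so.mu:.ˈni:p.kuk.

7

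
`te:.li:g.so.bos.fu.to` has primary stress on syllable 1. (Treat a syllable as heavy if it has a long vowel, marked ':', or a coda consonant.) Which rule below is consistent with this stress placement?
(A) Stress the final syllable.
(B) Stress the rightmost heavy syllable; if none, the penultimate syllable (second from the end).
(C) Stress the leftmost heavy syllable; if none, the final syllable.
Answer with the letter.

Rule A → syllable 6 (observed: 1).
Rule B → syllable 4 (observed: 1).
Rule C → syllable 1 ✓.

C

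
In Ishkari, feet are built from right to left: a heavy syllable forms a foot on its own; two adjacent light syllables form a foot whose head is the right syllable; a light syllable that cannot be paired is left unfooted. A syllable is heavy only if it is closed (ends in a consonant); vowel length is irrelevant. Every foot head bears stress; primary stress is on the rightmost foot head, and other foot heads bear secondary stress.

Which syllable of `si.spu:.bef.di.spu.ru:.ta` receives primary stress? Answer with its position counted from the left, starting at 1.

7

Weights: 1 si L, 2 spu: L, 3 bef H, 4 di L, 5 spu L, 6 ru: L, 7 ta L.
Parse right to left (heavy = foot alone; LL = one foot; stranded L unfooted): (si.ˈspu:) (ˈbef) (di.ˈspu) (ru:.ˈta).
Foot heads: 2, 3, 5, 7.
Primary stress on the rightmost head = syllable 7.
Primary stress: syllable 7 → si.spu:.bef.di.spu.ru:.ˈta.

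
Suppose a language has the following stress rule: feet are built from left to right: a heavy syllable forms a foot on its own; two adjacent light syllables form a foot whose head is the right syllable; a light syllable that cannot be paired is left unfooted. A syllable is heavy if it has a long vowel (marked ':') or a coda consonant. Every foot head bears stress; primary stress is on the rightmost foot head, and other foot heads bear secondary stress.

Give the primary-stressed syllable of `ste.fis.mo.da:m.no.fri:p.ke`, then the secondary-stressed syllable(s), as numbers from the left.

Weights: 1 ste L, 2 fis H, 3 mo L, 4 da:m H, 5 no L, 6 fri:p H, 7 ke L.
Parse left to right (heavy = foot alone; LL = one foot; stranded L unfooted): ste (ˈfis) mo (ˈda:m) no (ˈfri:p) ke.
Foot heads: 2, 4, 6.
Primary stress on the rightmost head = syllable 6.
Secondary stress on 2, 4: ste.ˌfis.mo.ˌda:m.no.ˈfri:p.ke.

primary 6, secondary 2, 4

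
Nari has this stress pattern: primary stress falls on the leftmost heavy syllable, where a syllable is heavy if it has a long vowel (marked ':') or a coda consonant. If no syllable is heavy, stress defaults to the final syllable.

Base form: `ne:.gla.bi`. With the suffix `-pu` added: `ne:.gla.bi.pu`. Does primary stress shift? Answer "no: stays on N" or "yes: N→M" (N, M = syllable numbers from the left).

Base `ne:.gla.bi` (3 syllables):
  Weights: 1 ne: H, 2 gla L, 3 bi L.
  Heavy syllables in the domain: 1. The leftmost is syllable 1 (ne:).
  → primary stress on syllable 1.
Suffixed `ne:.gla.bi.pu` (4 syllables):
  Weights: 1 ne: H, 2 gla L, 3 bi L, 4 pu L.
  Heavy syllables in the domain: 1. The leftmost is syllable 1 (ne:).
  → primary stress on syllable 1.

no: stays on 1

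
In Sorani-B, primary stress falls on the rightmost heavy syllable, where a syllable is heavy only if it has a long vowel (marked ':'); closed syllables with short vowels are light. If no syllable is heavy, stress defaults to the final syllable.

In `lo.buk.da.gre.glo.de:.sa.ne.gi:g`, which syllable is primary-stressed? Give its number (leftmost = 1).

Weights: 1 lo L, 2 buk L, 3 da L, 4 gre L, 5 glo L, 6 de: H, 7 sa L, 8 ne L, 9 gi:g H.
Heavy syllables in the domain: 6, 9. The rightmost is syllable 9 (gi:g).
Primary stress: syllable 9 → lo.buk.da.gre.glo.de:.sa.ne.ˈgi:g.

9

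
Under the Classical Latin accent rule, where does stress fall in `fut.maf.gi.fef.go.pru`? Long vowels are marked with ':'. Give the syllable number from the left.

Classical Latin: stress the penult if heavy (long vowel or closed), else the antepenult.
Weights: 4 fef H, 5 go L, 6 pru L.
The penult (syllable 5, go) is light, so stress falls on the antepenult (syllable 4, fef).
Stress on syllable 4: fut.maf.gi.ˈfef.go.pru.

4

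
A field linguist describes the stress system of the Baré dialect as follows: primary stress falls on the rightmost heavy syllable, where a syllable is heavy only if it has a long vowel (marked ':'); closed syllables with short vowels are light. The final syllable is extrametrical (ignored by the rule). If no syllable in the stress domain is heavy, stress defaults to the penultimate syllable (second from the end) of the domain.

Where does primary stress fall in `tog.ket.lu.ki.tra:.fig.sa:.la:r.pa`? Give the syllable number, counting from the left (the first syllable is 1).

The final syllable (9, pa) is extrametrical; the stress domain is syllables 1–8.
Weights: 1 tog L, 2 ket L, 3 lu L, 4 ki L, 5 tra: H, 6 fig L, 7 sa: H, 8 la:r H.
Heavy syllables in the domain: 5, 7, 8. The rightmost is syllable 8 (la:r).
Primary stress: syllable 8 → tog.ket.lu.ki.tra:.fig.sa:.ˈla:r.pa.

8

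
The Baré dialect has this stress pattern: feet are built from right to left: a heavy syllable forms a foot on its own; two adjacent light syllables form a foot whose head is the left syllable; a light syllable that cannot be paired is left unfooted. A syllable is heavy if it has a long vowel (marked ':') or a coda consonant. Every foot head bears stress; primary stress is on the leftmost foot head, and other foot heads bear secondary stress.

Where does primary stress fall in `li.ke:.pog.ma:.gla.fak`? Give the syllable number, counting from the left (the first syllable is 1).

2

Weights: 1 li L, 2 ke: H, 3 pog H, 4 ma: H, 5 gla L, 6 fak H.
Parse right to left (heavy = foot alone; LL = one foot; stranded L unfooted): li (ˈke:) (ˈpog) (ˈma:) gla (ˈfak).
Foot heads: 2, 3, 4, 6.
Primary stress on the leftmost head = syllable 2.
Primary stress: syllable 2 → li.ˈke:.pog.ma:.gla.fak.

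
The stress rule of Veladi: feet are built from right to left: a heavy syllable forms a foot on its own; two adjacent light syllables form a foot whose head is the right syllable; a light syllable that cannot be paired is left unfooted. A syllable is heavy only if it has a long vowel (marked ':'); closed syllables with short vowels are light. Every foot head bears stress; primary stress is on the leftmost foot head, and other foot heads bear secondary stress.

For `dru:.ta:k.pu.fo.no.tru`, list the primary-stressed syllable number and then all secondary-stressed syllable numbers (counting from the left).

Weights: 1 dru: H, 2 ta:k H, 3 pu L, 4 fo L, 5 no L, 6 tru L.
Parse right to left (heavy = foot alone; LL = one foot; stranded L unfooted): (ˈdru:) (ˈta:k) (pu.ˈfo) (no.ˈtru).
Foot heads: 1, 2, 4, 6.
Primary stress on the leftmost head = syllable 1.
Secondary stress on 2, 4, 6: ˈdru:.ˌta:k.pu.ˌfo.no.ˌtru.

primary 1, secondary 2, 4, 6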